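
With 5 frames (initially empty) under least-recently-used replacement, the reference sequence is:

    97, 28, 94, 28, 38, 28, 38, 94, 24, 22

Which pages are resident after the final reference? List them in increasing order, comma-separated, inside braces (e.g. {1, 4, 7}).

97: miss, frames (97)
28: miss, frames (97 28)
94: miss, frames (97 28 94)
28: hit
38: miss, frames (97 94 28 38)
28: hit
38: hit
94: hit
24: miss, frames (97 28 38 94 24)
22: miss, evict 97, frames (28 38 94 24 22)

{22, 24, 28, 38, 94}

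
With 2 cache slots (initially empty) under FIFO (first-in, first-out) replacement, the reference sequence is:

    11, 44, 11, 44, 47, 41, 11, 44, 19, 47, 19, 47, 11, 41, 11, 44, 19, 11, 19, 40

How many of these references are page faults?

14

11 -> miss, frames [11]
44 -> miss, frames [11, 44]
11 -> hit
44 -> hit
47 -> miss, evict 11, frames [44, 47]
41 -> miss, evict 44, frames [47, 41]
11 -> miss, evict 47, frames [41, 11]
44 -> miss, evict 41, frames [11, 44]
19 -> miss, evict 11, frames [44, 19]
47 -> miss, evict 44, frames [19, 47]
19 -> hit
47 -> hit
11 -> miss, evict 19, frames [47, 11]
41 -> miss, evict 47, frames [11, 41]
11 -> hit
44 -> miss, evict 11, frames [41, 44]
19 -> miss, evict 41, frames [44, 19]
11 -> miss, evict 44, frames [19, 11]
19 -> hit
40 -> miss, evict 19, frames [11, 40]
Page faults: 14.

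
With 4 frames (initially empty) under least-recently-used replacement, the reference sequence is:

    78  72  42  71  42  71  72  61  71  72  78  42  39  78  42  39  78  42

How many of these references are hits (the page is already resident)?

10

78 -> miss, frames {78}
72 -> miss, frames {78,72}
42 -> miss, frames {78,72,42}
71 -> miss, frames {78,72,42,71}
42 -> hit
71 -> hit
72 -> hit
61 -> miss, evict 78, frames {42,71,72,61}
71 -> hit
72 -> hit
78 -> miss, evict 42, frames {61,71,72,78}
42 -> miss, evict 61, frames {71,72,78,42}
39 -> miss, evict 71, frames {72,78,42,39}
78 -> hit
42 -> hit
39 -> hit
78 -> hit
42 -> hit
Hits: 10.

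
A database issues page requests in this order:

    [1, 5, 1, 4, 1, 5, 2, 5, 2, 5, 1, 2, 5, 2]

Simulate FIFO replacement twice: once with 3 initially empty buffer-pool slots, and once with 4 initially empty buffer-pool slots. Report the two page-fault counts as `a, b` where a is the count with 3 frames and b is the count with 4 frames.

6, 4

3 frames: F F . F . . F . . . F . F . → 6 faults.
4 frames: F F . F . . F . . . . . . . → 4 faults.
4 < 6: adding a frame reduced faults, as is typical.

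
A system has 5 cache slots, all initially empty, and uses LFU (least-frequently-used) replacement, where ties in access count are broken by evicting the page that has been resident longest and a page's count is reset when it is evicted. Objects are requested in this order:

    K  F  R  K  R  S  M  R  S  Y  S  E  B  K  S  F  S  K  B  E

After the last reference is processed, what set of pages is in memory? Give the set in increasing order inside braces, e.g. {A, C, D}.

K -> fault, frames (K)
F -> fault, frames (K F)
R -> fault, frames (K F R)
K -> hit
R -> hit
S -> fault, frames (K F R S)
M -> fault, frames (K F R S M)
R -> hit
S -> hit
Y -> fault, evict F, frames (K R S M Y)
S -> hit
E -> fault, evict M, frames (K R S Y E)
B -> fault, evict Y, frames (K R S E B)
K -> hit
S -> hit
F -> fault, evict E, frames (K R S B F)
S -> hit
K -> hit
B -> hit
E -> fault, evict F, frames (K R S B E)

{B, E, K, R, S}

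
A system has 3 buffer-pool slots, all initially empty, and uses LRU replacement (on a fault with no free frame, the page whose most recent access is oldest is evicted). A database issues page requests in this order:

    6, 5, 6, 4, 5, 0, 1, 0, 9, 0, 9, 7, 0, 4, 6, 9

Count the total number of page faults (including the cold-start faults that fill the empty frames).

6 → miss, frames {6}
5 → miss, frames {6,5}
6 → hit
4 → miss, frames {5,6,4}
5 → hit
0 → miss, evict 6, frames {4,5,0}
1 → miss, evict 4, frames {5,0,1}
0 → hit
9 → miss, evict 5, frames {1,0,9}
0 → hit
9 → hit
7 → miss, evict 1, frames {0,9,7}
0 → hit
4 → miss, evict 9, frames {7,0,4}
6 → miss, evict 7, frames {0,4,6}
9 → miss, evict 0, frames {4,6,9}
Page faults: 10.

10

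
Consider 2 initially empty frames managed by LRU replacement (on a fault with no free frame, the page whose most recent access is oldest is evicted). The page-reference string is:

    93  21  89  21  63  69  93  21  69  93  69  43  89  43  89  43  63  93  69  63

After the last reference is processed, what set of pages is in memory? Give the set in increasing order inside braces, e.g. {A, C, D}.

93: fault, frames [93]
21: fault, frames [93, 21]
89: fault, evict 93, frames [21, 89]
21: hit
63: fault, evict 89, frames [21, 63]
69: fault, evict 21, frames [63, 69]
93: fault, evict 63, frames [69, 93]
21: fault, evict 69, frames [93, 21]
69: fault, evict 93, frames [21, 69]
93: fault, evict 21, frames [69, 93]
69: hit
43: fault, evict 93, frames [69, 43]
89: fault, evict 69, frames [43, 89]
43: hit
89: hit
43: hit
63: fault, evict 89, frames [43, 63]
93: fault, evict 43, frames [63, 93]
69: fault, evict 63, frames [93, 69]
63: fault, evict 93, frames [69, 63]

{63, 69}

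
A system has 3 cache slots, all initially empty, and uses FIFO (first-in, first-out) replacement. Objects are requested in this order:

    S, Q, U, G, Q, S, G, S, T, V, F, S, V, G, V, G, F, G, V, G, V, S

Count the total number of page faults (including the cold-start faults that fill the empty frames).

13

S -> fault, frames [S]
Q -> fault, frames [S, Q]
U -> fault, frames [S, Q, U]
G -> fault, evict S, frames [Q, U, G]
Q -> hit
S -> fault, evict Q, frames [U, G, S]
G -> hit
S -> hit
T -> fault, evict U, frames [G, S, T]
V -> fault, evict G, frames [S, T, V]
F -> fault, evict S, frames [T, V, F]
S -> fault, evict T, frames [V, F, S]
V -> hit
G -> fault, evict V, frames [F, S, G]
V -> fault, evict F, frames [S, G, V]
G -> hit
F -> fault, evict S, frames [G, V, F]
G -> hit
V -> hit
G -> hit
V -> hit
S -> fault, evict G, frames [V, F, S]
Page faults: 13.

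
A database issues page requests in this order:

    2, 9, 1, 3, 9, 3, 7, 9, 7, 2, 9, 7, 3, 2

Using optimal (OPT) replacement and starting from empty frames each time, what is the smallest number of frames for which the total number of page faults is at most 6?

3

f=1: 14 faults
f=2: 8 faults
f=3: 6 faults
f=4: 5 faults
f=5: 5 faults
Smallest f with faults ≤ 6 is 3.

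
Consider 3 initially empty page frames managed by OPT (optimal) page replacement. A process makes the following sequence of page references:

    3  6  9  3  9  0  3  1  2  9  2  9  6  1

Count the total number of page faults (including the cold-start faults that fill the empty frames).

7

3 -> fault, frames [3]
6 -> fault, frames [3, 6]
9 -> fault, frames [3, 6, 9]
3 -> hit
9 -> hit
0 -> fault, evict 6, frames [3, 9, 0]
3 -> hit
1 -> fault, evict 0, frames [3, 9, 1]
2 -> fault, evict 3, frames [9, 1, 2]
9 -> hit
2 -> hit
9 -> hit
6 -> fault, evict 2, frames [9, 1, 6]
1 -> hit
Page faults: 7.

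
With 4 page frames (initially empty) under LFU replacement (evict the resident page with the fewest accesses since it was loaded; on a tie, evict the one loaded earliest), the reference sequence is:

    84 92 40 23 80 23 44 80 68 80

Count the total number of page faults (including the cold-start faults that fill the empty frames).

7

84: fault, frames [84]
92: fault, frames [84, 92]
40: fault, frames [84, 92, 40]
23: fault, frames [84, 92, 40, 23]
80: fault, evict 84, frames [92, 40, 23, 80]
23: hit
44: fault, evict 92, frames [40, 23, 80, 44]
80: hit
68: fault, evict 40, frames [23, 80, 44, 68]
80: hit
Page faults: 7.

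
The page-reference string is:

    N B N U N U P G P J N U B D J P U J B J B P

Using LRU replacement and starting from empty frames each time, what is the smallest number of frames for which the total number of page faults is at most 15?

f=1: 22 faults
f=2: 16 faults
f=3: 15 faults
f=4: 14 faults
f=5: 9 faults
f=6: 7 faults
f=7: 7 faults
Smallest f with faults ≤ 15 is 3.

3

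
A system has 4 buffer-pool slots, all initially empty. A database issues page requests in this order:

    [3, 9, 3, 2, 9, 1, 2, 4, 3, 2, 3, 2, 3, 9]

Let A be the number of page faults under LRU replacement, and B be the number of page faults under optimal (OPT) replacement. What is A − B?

2

Under LRU: F F . F . F . F F . . . . F → 7 faults.
Under OPT: F F . F . F . F . . . . . . → 5 faults.
A − B = 7 − 5 = 2.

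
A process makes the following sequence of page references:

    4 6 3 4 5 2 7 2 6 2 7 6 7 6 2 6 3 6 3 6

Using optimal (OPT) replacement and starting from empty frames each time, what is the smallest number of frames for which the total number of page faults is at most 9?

f=1: 20 faults
f=2: 10 faults
f=3: 7 faults
f=4: 6 faults
f=5: 6 faults
f=6: 6 faults
Smallest f with faults ≤ 9 is 3.

3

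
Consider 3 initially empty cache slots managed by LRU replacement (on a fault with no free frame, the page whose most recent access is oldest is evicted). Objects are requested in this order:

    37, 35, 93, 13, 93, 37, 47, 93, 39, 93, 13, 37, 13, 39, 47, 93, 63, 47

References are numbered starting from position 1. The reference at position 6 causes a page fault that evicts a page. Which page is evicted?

pos 1: 37: miss, frames (37)
pos 2: 35: miss, frames (37 35)
pos 3: 93: miss, frames (37 35 93)
pos 4: 13: miss, evict 37, frames (35 93 13)
pos 5: 93: hit
pos 6: 37: miss, evict 35, frames (13 93 37)
At position 6, page 35 is evicted.

35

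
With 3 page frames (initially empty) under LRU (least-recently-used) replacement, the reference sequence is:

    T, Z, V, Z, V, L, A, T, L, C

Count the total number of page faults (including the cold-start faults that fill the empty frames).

7

T → fault, frames [T]
Z → fault, frames [T, Z]
V → fault, frames [T, Z, V]
Z → hit
V → hit
L → fault, evict T, frames [Z, V, L]
A → fault, evict Z, frames [V, L, A]
T → fault, evict V, frames [L, A, T]
L → hit
C → fault, evict A, frames [T, L, C]
Page faults: 7.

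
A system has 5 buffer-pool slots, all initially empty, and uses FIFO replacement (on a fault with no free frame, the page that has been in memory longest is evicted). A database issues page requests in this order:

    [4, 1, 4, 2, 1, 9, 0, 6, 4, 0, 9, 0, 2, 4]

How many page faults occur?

7

4 -> fault, frames [4]
1 -> fault, frames [4, 1]
4 -> hit
2 -> fault, frames [4, 1, 2]
1 -> hit
9 -> fault, frames [4, 1, 2, 9]
0 -> fault, frames [4, 1, 2, 9, 0]
6 -> fault, evict 4, frames [1, 2, 9, 0, 6]
4 -> fault, evict 1, frames [2, 9, 0, 6, 4]
0 -> hit
9 -> hit
0 -> hit
2 -> hit
4 -> hit
Page faults: 7.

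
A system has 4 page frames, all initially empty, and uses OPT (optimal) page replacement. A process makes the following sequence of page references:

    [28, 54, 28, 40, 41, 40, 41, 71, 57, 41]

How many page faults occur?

6

28 → miss, frames {28}
54 → miss, frames {28,54}
28 → hit
40 → miss, frames {28,54,40}
41 → miss, frames {28,54,40,41}
40 → hit
41 → hit
71 → miss, evict 40, frames {28,54,41,71}
57 → miss, evict 71, frames {28,54,41,57}
41 → hit
Page faults: 6.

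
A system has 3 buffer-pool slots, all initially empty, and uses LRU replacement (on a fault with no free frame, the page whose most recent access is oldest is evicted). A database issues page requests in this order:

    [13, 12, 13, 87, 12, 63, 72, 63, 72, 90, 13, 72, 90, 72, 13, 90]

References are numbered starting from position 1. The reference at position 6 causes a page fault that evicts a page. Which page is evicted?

13

pos 1: 13 → fault, frames [13]
pos 2: 12 → fault, frames [13, 12]
pos 3: 13 → hit
pos 4: 87 → fault, frames [12, 13, 87]
pos 5: 12 → hit
pos 6: 63 → fault, evict 13, frames [87, 12, 63]
At position 6, page 13 is evicted.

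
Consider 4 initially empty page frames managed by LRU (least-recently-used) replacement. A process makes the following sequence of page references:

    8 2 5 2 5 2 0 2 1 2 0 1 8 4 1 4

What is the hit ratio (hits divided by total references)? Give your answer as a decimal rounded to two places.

8 -> miss, frames (8)
2 -> miss, frames (8 2)
5 -> miss, frames (8 2 5)
2 -> hit
5 -> hit
2 -> hit
0 -> miss, frames (8 5 2 0)
2 -> hit
1 -> miss, evict 8, frames (5 0 2 1)
2 -> hit
0 -> hit
1 -> hit
8 -> miss, evict 5, frames (2 0 1 8)
4 -> miss, evict 2, frames (0 1 8 4)
1 -> hit
4 -> hit
Hits: 9 of 16 references → 9/16 = 0.5625.

0.56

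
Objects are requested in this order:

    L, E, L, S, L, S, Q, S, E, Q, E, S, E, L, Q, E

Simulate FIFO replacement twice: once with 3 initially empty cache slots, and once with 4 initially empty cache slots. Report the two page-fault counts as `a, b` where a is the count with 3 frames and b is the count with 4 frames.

3 frames: F F . F . . F . . . . . . F . F → 6 faults.
4 frames: F F . F . . F . . . . . . . . . → 4 faults.
4 < 6: adding a frame reduced faults, as is typical.

6, 4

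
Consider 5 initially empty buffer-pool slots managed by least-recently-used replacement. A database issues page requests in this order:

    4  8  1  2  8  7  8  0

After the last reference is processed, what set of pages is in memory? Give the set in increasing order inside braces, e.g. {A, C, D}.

{0, 1, 2, 7, 8}

4: fault, frames [4]
8: fault, frames [4, 8]
1: fault, frames [4, 8, 1]
2: fault, frames [4, 8, 1, 2]
8: hit
7: fault, frames [4, 1, 2, 8, 7]
8: hit
0: fault, evict 4, frames [1, 2, 7, 8, 0]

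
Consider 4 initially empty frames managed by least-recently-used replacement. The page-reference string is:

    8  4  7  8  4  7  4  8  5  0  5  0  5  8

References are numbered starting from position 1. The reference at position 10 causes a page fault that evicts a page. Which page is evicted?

7

pos 1: 8 -> fault, frames (8)
pos 2: 4 -> fault, frames (8 4)
pos 3: 7 -> fault, frames (8 4 7)
pos 4: 8 -> hit
pos 5: 4 -> hit
pos 6: 7 -> hit
pos 7: 4 -> hit
pos 8: 8 -> hit
pos 9: 5 -> fault, frames (7 4 8 5)
pos 10: 0 -> fault, evict 7, frames (4 8 5 0)
At position 10, page 7 is evicted.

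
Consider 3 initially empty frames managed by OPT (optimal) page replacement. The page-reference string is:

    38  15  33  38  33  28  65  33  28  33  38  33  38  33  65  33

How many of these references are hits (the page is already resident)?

38 → fault, frames {38}
15 → fault, frames {38,15}
33 → fault, frames {38,15,33}
38 → hit
33 → hit
28 → fault, evict 15, frames {38,33,28}
65 → fault, evict 38, frames {33,28,65}
33 → hit
28 → hit
33 → hit
38 → fault, evict 28, frames {33,65,38}
33 → hit
38 → hit
33 → hit
65 → hit
33 → hit
Hits: 10.

10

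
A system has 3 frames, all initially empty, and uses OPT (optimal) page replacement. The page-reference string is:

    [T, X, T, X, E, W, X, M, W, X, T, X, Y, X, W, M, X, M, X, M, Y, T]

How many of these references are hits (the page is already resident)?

13

T → fault, frames {T}
X → fault, frames {T,X}
T → hit
X → hit
E → fault, frames {T,X,E}
W → fault, evict E, frames {T,X,W}
X → hit
M → fault, evict T, frames {X,W,M}
W → hit
X → hit
T → fault, evict M, frames {X,W,T}
X → hit
Y → fault, evict T, frames {X,W,Y}
X → hit
W → hit
M → fault, evict W, frames {X,Y,M}
X → hit
M → hit
X → hit
M → hit
Y → hit
T → fault, evict M, frames {X,Y,T}
Hits: 13.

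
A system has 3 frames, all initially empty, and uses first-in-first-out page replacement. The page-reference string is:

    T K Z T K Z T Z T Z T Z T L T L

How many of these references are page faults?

T: miss, frames [T]
K: miss, frames [T, K]
Z: miss, frames [T, K, Z]
T: hit
K: hit
Z: hit
T: hit
Z: hit
T: hit
Z: hit
T: hit
Z: hit
T: hit
L: miss, evict T, frames [K, Z, L]
T: miss, evict K, frames [Z, L, T]
L: hit
Page faults: 5.

5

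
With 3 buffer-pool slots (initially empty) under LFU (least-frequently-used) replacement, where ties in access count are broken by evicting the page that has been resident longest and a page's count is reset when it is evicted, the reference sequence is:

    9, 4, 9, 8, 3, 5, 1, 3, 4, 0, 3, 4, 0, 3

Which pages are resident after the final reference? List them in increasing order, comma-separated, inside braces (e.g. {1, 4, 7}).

{0, 3, 9}

9: miss, frames {9}
4: miss, frames {9,4}
9: hit
8: miss, frames {9,4,8}
3: miss, evict 4, frames {9,8,3}
5: miss, evict 8, frames {9,3,5}
1: miss, evict 3, frames {9,5,1}
3: miss, evict 5, frames {9,1,3}
4: miss, evict 1, frames {9,3,4}
0: miss, evict 3, frames {9,4,0}
3: miss, evict 4, frames {9,0,3}
4: miss, evict 0, frames {9,3,4}
0: miss, evict 3, frames {9,4,0}
3: miss, evict 4, frames {9,0,3}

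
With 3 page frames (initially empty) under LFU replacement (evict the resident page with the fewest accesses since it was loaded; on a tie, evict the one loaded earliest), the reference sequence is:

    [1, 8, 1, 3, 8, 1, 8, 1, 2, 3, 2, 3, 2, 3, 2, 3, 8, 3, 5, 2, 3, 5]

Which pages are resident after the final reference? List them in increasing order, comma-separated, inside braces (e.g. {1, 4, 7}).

1 -> miss, frames [1]
8 -> miss, frames [1, 8]
1 -> hit
3 -> miss, frames [1, 8, 3]
8 -> hit
1 -> hit
8 -> hit
1 -> hit
2 -> miss, evict 3, frames [1, 8, 2]
3 -> miss, evict 2, frames [1, 8, 3]
2 -> miss, evict 3, frames [1, 8, 2]
3 -> miss, evict 2, frames [1, 8, 3]
2 -> miss, evict 3, frames [1, 8, 2]
3 -> miss, evict 2, frames [1, 8, 3]
2 -> miss, evict 3, frames [1, 8, 2]
3 -> miss, evict 2, frames [1, 8, 3]
8 -> hit
3 -> hit
5 -> miss, evict 3, frames [1, 8, 5]
2 -> miss, evict 5, frames [1, 8, 2]
3 -> miss, evict 2, frames [1, 8, 3]
5 -> miss, evict 3, frames [1, 8, 5]

{1, 5, 8}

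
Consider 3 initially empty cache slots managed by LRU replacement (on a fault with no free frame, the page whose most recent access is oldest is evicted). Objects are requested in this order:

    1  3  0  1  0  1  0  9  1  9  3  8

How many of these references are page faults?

6

1 -> miss, frames {1}
3 -> miss, frames {1,3}
0 -> miss, frames {1,3,0}
1 -> hit
0 -> hit
1 -> hit
0 -> hit
9 -> miss, evict 3, frames {1,0,9}
1 -> hit
9 -> hit
3 -> miss, evict 0, frames {1,9,3}
8 -> miss, evict 1, frames {9,3,8}
Page faults: 6.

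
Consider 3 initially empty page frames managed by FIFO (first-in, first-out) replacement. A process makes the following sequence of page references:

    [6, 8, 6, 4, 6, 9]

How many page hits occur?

2

6 → miss, frames {6}
8 → miss, frames {6,8}
6 → hit
4 → miss, frames {6,8,4}
6 → hit
9 → miss, evict 6, frames {8,4,9}
Hits: 2.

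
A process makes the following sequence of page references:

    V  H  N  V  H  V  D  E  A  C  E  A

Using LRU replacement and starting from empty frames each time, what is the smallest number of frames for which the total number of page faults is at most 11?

f=1: 12 faults
f=2: 11 faults
f=3: 7 faults
f=4: 7 faults
f=5: 7 faults
f=6: 7 faults
f=7: 7 faults
Smallest f with faults ≤ 11 is 2.

2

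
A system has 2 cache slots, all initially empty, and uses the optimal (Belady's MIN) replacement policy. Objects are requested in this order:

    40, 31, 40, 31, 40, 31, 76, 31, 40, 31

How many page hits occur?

6

40: miss, frames [40]
31: miss, frames [40, 31]
40: hit
31: hit
40: hit
31: hit
76: miss, evict 40, frames [31, 76]
31: hit
40: miss, evict 76, frames [31, 40]
31: hit
Hits: 6.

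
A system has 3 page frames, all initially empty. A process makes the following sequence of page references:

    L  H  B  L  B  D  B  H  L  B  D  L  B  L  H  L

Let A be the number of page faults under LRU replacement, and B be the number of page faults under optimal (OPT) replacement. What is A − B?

2

Under LRU: F F F . . F . F F . F . . . F . → 8 faults.
Under OPT: F F F . . F . . F . . . . . F . → 6 faults.
A − B = 8 − 6 = 2.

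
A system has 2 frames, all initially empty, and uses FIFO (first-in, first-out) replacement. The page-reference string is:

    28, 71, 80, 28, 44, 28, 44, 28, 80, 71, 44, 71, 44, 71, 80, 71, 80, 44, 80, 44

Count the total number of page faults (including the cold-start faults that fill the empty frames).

12

28 → miss, frames (28)
71 → miss, frames (28 71)
80 → miss, evict 28, frames (71 80)
28 → miss, evict 71, frames (80 28)
44 → miss, evict 80, frames (28 44)
28 → hit
44 → hit
28 → hit
80 → miss, evict 28, frames (44 80)
71 → miss, evict 44, frames (80 71)
44 → miss, evict 80, frames (71 44)
71 → hit
44 → hit
71 → hit
80 → miss, evict 71, frames (44 80)
71 → miss, evict 44, frames (80 71)
80 → hit
44 → miss, evict 80, frames (71 44)
80 → miss, evict 71, frames (44 80)
44 → hit
Page faults: 12.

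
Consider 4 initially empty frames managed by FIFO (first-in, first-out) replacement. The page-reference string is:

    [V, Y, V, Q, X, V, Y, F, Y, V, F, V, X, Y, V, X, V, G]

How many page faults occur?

8

V -> miss, frames {V}
Y -> miss, frames {V,Y}
V -> hit
Q -> miss, frames {V,Y,Q}
X -> miss, frames {V,Y,Q,X}
V -> hit
Y -> hit
F -> miss, evict V, frames {Y,Q,X,F}
Y -> hit
V -> miss, evict Y, frames {Q,X,F,V}
F -> hit
V -> hit
X -> hit
Y -> miss, evict Q, frames {X,F,V,Y}
V -> hit
X -> hit
V -> hit
G -> miss, evict X, frames {F,V,Y,G}
Page faults: 8.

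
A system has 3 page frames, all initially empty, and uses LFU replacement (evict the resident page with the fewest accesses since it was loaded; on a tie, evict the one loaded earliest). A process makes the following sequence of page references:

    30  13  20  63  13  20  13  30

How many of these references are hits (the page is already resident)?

30: miss, frames (30)
13: miss, frames (30 13)
20: miss, frames (30 13 20)
63: miss, evict 30, frames (13 20 63)
13: hit
20: hit
13: hit
30: miss, evict 63, frames (13 20 30)
Hits: 3.

3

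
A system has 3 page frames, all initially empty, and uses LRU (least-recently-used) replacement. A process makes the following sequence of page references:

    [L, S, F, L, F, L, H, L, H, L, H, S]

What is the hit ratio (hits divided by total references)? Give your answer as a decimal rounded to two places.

L: fault, frames (L)
S: fault, frames (L S)
F: fault, frames (L S F)
L: hit
F: hit
L: hit
H: fault, evict S, frames (F L H)
L: hit
H: hit
L: hit
H: hit
S: fault, evict F, frames (L H S)
Hits: 7 of 12 references → 7/12 = 0.5833.

0.58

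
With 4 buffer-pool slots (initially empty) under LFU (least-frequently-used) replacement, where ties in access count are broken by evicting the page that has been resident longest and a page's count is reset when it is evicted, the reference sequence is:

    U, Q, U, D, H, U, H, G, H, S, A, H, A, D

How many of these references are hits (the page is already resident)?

U -> fault, frames [U]
Q -> fault, frames [U, Q]
U -> hit
D -> fault, frames [U, Q, D]
H -> fault, frames [U, Q, D, H]
U -> hit
H -> hit
G -> fault, evict Q, frames [U, D, H, G]
H -> hit
S -> fault, evict D, frames [U, H, G, S]
A -> fault, evict G, frames [U, H, S, A]
H -> hit
A -> hit
D -> fault, evict S, frames [U, H, A, D]
Hits: 6.

6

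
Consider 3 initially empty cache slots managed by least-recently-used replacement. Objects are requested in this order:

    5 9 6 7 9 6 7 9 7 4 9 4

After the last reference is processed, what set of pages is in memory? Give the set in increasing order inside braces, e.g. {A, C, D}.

{4, 7, 9}

5 → fault, frames {5}
9 → fault, frames {5,9}
6 → fault, frames {5,9,6}
7 → fault, evict 5, frames {9,6,7}
9 → hit
6 → hit
7 → hit
9 → hit
7 → hit
4 → fault, evict 6, frames {9,7,4}
9 → hit
4 → hit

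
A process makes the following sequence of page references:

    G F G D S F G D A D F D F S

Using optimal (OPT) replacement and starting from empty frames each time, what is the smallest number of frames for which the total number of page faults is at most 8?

3

f=1: 14 faults
f=2: 9 faults
f=3: 7 faults
f=4: 5 faults
f=5: 5 faults
Smallest f with faults ≤ 8 is 3.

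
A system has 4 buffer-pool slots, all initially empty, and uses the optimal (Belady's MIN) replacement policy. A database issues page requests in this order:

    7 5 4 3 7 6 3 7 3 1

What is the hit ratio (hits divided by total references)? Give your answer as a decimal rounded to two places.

0.40

7 → miss, frames [7]
5 → miss, frames [7, 5]
4 → miss, frames [7, 5, 4]
3 → miss, frames [7, 5, 4, 3]
7 → hit
6 → miss, evict 4, frames [7, 5, 3, 6]
3 → hit
7 → hit
3 → hit
1 → miss, evict 6, frames [7, 5, 3, 1]
Hits: 4 of 10 references → 4/10 = 0.4000.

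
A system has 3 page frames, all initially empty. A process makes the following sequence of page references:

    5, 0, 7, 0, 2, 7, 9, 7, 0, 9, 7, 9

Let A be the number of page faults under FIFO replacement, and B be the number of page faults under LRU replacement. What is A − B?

1

Under FIFO: F F F . F . F . F . F . → 7 faults.
Under LRU: F F F . F . F . F . . . → 6 faults.
A − B = 7 − 6 = 1.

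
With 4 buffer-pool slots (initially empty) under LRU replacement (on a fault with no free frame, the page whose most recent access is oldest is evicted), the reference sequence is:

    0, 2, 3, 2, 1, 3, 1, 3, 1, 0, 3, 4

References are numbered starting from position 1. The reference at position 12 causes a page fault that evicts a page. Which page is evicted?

2

pos 1: 0 → fault, frames (0)
pos 2: 2 → fault, frames (0 2)
pos 3: 3 → fault, frames (0 2 3)
pos 4: 2 → hit
pos 5: 1 → fault, frames (0 3 2 1)
pos 6: 3 → hit
pos 7: 1 → hit
pos 8: 3 → hit
pos 9: 1 → hit
pos 10: 0 → hit
pos 11: 3 → hit
pos 12: 4 → fault, evict 2, frames (1 0 3 4)
At position 12, page 2 is evicted.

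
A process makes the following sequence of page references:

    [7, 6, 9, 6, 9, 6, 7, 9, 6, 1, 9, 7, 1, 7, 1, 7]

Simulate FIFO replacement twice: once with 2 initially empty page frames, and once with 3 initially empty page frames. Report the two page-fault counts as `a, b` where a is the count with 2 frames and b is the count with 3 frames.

9, 5

2 frames: F F F . . . F . F F F F F . . . → 9 faults.
3 frames: F F F . . . . . . F . F . . . . → 5 faults.
5 < 9: adding a frame reduced faults, as is typical.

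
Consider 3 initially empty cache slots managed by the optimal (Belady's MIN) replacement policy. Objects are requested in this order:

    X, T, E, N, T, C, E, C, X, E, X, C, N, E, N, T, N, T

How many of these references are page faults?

8

X: fault, frames {X}
T: fault, frames {X,T}
E: fault, frames {X,T,E}
N: fault, evict X, frames {T,E,N}
T: hit
C: fault, evict T, frames {E,N,C}
E: hit
C: hit
X: fault, evict N, frames {E,C,X}
E: hit
X: hit
C: hit
N: fault, evict X, frames {E,C,N}
E: hit
N: hit
T: fault, evict C, frames {E,N,T}
N: hit
T: hit
Page faults: 8.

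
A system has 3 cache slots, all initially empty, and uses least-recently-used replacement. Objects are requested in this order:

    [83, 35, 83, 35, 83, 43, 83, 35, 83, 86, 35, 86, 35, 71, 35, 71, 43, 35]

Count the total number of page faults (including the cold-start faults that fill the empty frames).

6

83: miss, frames {83}
35: miss, frames {83,35}
83: hit
35: hit
83: hit
43: miss, frames {35,83,43}
83: hit
35: hit
83: hit
86: miss, evict 43, frames {35,83,86}
35: hit
86: hit
35: hit
71: miss, evict 83, frames {86,35,71}
35: hit
71: hit
43: miss, evict 86, frames {35,71,43}
35: hit
Page faults: 6.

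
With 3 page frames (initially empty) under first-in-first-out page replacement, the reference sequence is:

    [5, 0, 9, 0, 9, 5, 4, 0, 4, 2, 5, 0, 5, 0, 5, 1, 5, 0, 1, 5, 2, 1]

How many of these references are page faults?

5 -> miss, frames [5]
0 -> miss, frames [5, 0]
9 -> miss, frames [5, 0, 9]
0 -> hit
9 -> hit
5 -> hit
4 -> miss, evict 5, frames [0, 9, 4]
0 -> hit
4 -> hit
2 -> miss, evict 0, frames [9, 4, 2]
5 -> miss, evict 9, frames [4, 2, 5]
0 -> miss, evict 4, frames [2, 5, 0]
5 -> hit
0 -> hit
5 -> hit
1 -> miss, evict 2, frames [5, 0, 1]
5 -> hit
0 -> hit
1 -> hit
5 -> hit
2 -> miss, evict 5, frames [0, 1, 2]
1 -> hit
Page faults: 9.

9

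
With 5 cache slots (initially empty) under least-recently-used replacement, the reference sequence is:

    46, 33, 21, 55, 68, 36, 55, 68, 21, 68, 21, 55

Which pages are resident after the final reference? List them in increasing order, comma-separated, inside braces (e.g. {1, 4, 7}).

{21, 33, 36, 55, 68}

46 -> fault, frames (46)
33 -> fault, frames (46 33)
21 -> fault, frames (46 33 21)
55 -> fault, frames (46 33 21 55)
68 -> fault, frames (46 33 21 55 68)
36 -> fault, evict 46, frames (33 21 55 68 36)
55 -> hit
68 -> hit
21 -> hit
68 -> hit
21 -> hit
55 -> hit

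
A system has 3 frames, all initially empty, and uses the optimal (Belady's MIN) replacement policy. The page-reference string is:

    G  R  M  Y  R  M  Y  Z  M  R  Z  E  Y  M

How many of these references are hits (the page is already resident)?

7

G -> miss, frames {G}
R -> miss, frames {G,R}
M -> miss, frames {G,R,M}
Y -> miss, evict G, frames {R,M,Y}
R -> hit
M -> hit
Y -> hit
Z -> miss, evict Y, frames {R,M,Z}
M -> hit
R -> hit
Z -> hit
E -> miss, evict Z, frames {R,M,E}
Y -> miss, evict E, frames {R,M,Y}
M -> hit
Hits: 7.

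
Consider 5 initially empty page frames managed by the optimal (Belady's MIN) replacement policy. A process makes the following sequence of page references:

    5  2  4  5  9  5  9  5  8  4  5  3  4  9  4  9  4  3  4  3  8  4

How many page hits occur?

5: fault, frames [5]
2: fault, frames [5, 2]
4: fault, frames [5, 2, 4]
5: hit
9: fault, frames [5, 2, 4, 9]
5: hit
9: hit
5: hit
8: fault, frames [5, 2, 4, 9, 8]
4: hit
5: hit
3: fault, evict 2, frames [5, 4, 9, 8, 3]
4: hit
9: hit
4: hit
9: hit
4: hit
3: hit
4: hit
3: hit
8: hit
4: hit
Hits: 16.

16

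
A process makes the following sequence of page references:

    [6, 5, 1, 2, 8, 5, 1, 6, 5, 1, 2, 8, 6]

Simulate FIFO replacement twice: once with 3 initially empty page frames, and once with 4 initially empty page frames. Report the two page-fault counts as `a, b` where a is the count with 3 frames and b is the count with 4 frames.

3 frames: F F F F F F F F . . F F . → 10 faults.
4 frames: F F F F F . . F F F F F F → 11 faults.
11 > 10: adding a frame increased faults — Belady's anomaly.

10, 11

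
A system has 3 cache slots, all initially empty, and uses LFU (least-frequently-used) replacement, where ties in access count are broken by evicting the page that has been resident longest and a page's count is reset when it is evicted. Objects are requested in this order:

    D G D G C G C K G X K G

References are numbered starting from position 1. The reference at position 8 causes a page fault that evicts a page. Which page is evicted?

D

pos 1: D -> fault, frames [D]
pos 2: G -> fault, frames [D, G]
pos 3: D -> hit
pos 4: G -> hit
pos 5: C -> fault, frames [D, G, C]
pos 6: G -> hit
pos 7: C -> hit
pos 8: K -> fault, evict D, frames [G, C, K]
At position 8, page D is evicted.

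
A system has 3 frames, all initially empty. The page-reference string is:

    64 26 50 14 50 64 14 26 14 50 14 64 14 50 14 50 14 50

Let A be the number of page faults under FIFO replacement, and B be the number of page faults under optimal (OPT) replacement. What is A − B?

Under FIFO: F F F F . F . F . F F F . . . . . . → 9 faults.
Under OPT: F F F F . . . F . . . F . . . . . . → 6 faults.
A − B = 9 − 6 = 3.

3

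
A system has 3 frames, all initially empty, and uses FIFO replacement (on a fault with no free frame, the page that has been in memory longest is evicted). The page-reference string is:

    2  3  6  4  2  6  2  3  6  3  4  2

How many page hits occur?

3

2: miss, frames [2]
3: miss, frames [2, 3]
6: miss, frames [2, 3, 6]
4: miss, evict 2, frames [3, 6, 4]
2: miss, evict 3, frames [6, 4, 2]
6: hit
2: hit
3: miss, evict 6, frames [4, 2, 3]
6: miss, evict 4, frames [2, 3, 6]
3: hit
4: miss, evict 2, frames [3, 6, 4]
2: miss, evict 3, frames [6, 4, 2]
Hits: 3.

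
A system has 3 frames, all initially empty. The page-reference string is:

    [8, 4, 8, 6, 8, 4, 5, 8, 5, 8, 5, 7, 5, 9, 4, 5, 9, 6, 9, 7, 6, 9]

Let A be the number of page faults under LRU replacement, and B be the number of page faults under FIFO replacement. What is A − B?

Under LRU: F F . F . . F . . . . F . F F . . F . F . . → 9 faults.
Under FIFO: F F . F . . F F . . . F . F F F . F F F . . → 12 faults.
A − B = 9 − 12 = -3.

-3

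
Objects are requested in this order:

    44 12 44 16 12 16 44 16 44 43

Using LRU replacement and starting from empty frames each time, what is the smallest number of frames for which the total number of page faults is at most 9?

2

f=1: 10 faults
f=2: 6 faults
f=3: 4 faults
f=4: 4 faults
Smallest f with faults ≤ 9 is 2.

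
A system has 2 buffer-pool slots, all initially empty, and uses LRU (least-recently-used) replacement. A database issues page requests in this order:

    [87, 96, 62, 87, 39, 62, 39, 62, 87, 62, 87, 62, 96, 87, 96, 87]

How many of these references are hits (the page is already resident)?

7

87: fault, frames (87)
96: fault, frames (87 96)
62: fault, evict 87, frames (96 62)
87: fault, evict 96, frames (62 87)
39: fault, evict 62, frames (87 39)
62: fault, evict 87, frames (39 62)
39: hit
62: hit
87: fault, evict 39, frames (62 87)
62: hit
87: hit
62: hit
96: fault, evict 87, frames (62 96)
87: fault, evict 62, frames (96 87)
96: hit
87: hit
Hits: 7.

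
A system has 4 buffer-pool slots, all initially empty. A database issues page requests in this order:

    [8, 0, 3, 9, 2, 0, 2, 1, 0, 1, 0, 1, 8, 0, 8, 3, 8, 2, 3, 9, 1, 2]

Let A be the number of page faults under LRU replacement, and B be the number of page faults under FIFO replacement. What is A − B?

-1

Under LRU: F F F F F . . F . . . . F . . F . F . F F . → 11 faults.
Under FIFO: F F F F F . . F F . . . F . . F . F . F F . → 12 faults.
A − B = 11 − 12 = -1.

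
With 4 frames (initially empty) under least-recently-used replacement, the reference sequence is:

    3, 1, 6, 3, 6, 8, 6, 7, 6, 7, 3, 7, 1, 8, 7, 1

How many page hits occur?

9

3 → fault, frames (3)
1 → fault, frames (3 1)
6 → fault, frames (3 1 6)
3 → hit
6 → hit
8 → fault, frames (1 3 6 8)
6 → hit
7 → fault, evict 1, frames (3 8 6 7)
6 → hit
7 → hit
3 → hit
7 → hit
1 → fault, evict 8, frames (6 3 7 1)
8 → fault, evict 6, frames (3 7 1 8)
7 → hit
1 → hit
Hits: 9.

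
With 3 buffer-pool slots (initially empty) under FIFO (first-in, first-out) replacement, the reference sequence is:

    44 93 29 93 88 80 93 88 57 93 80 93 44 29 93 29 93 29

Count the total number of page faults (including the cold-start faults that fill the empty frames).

10

44 -> fault, frames [44]
93 -> fault, frames [44, 93]
29 -> fault, frames [44, 93, 29]
93 -> hit
88 -> fault, evict 44, frames [93, 29, 88]
80 -> fault, evict 93, frames [29, 88, 80]
93 -> fault, evict 29, frames [88, 80, 93]
88 -> hit
57 -> fault, evict 88, frames [80, 93, 57]
93 -> hit
80 -> hit
93 -> hit
44 -> fault, evict 80, frames [93, 57, 44]
29 -> fault, evict 93, frames [57, 44, 29]
93 -> fault, evict 57, frames [44, 29, 93]
29 -> hit
93 -> hit
29 -> hit
Page faults: 10.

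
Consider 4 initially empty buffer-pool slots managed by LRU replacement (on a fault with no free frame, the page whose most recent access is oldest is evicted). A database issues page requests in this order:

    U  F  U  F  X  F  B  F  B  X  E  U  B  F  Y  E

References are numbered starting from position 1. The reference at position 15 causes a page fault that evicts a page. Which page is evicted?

pos 1: U → miss, frames {U}
pos 2: F → miss, frames {U,F}
pos 3: U → hit
pos 4: F → hit
pos 5: X → miss, frames {U,F,X}
pos 6: F → hit
pos 7: B → miss, frames {U,X,F,B}
pos 8: F → hit
pos 9: B → hit
pos 10: X → hit
pos 11: E → miss, evict U, frames {F,B,X,E}
pos 12: U → miss, evict F, frames {B,X,E,U}
pos 13: B → hit
pos 14: F → miss, evict X, frames {E,U,B,F}
pos 15: Y → miss, evict E, frames {U,B,F,Y}
At position 15, page E is evicted.

E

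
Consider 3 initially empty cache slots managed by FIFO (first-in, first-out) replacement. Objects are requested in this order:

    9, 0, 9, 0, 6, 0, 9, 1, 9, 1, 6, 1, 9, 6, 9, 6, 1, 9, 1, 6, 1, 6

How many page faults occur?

9 → fault, frames {9}
0 → fault, frames {9,0}
9 → hit
0 → hit
6 → fault, frames {9,0,6}
0 → hit
9 → hit
1 → fault, evict 9, frames {0,6,1}
9 → fault, evict 0, frames {6,1,9}
1 → hit
6 → hit
1 → hit
9 → hit
6 → hit
9 → hit
6 → hit
1 → hit
9 → hit
1 → hit
6 → hit
1 → hit
6 → hit
Page faults: 5.

5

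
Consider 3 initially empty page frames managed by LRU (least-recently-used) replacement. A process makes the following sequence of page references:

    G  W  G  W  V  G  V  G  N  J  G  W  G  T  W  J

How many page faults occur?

8

G: miss, frames [G]
W: miss, frames [G, W]
G: hit
W: hit
V: miss, frames [G, W, V]
G: hit
V: hit
G: hit
N: miss, evict W, frames [V, G, N]
J: miss, evict V, frames [G, N, J]
G: hit
W: miss, evict N, frames [J, G, W]
G: hit
T: miss, evict J, frames [W, G, T]
W: hit
J: miss, evict G, frames [T, W, J]
Page faults: 8.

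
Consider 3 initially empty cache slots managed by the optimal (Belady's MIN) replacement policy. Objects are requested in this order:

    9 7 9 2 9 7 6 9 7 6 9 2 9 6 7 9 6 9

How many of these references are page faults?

9 -> fault, frames [9]
7 -> fault, frames [9, 7]
9 -> hit
2 -> fault, frames [9, 7, 2]
9 -> hit
7 -> hit
6 -> fault, evict 2, frames [9, 7, 6]
9 -> hit
7 -> hit
6 -> hit
9 -> hit
2 -> fault, evict 7, frames [9, 6, 2]
9 -> hit
6 -> hit
7 -> fault, evict 2, frames [9, 6, 7]
9 -> hit
6 -> hit
9 -> hit
Page faults: 6.

6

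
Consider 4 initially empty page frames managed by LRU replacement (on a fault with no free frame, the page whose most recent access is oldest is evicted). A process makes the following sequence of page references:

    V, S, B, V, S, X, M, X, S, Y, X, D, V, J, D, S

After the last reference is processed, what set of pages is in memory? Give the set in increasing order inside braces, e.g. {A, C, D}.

V -> miss, frames (V)
S -> miss, frames (V S)
B -> miss, frames (V S B)
V -> hit
S -> hit
X -> miss, frames (B V S X)
M -> miss, evict B, frames (V S X M)
X -> hit
S -> hit
Y -> miss, evict V, frames (M X S Y)
X -> hit
D -> miss, evict M, frames (S Y X D)
V -> miss, evict S, frames (Y X D V)
J -> miss, evict Y, frames (X D V J)
D -> hit
S -> miss, evict X, frames (V J D S)

{D, J, S, V}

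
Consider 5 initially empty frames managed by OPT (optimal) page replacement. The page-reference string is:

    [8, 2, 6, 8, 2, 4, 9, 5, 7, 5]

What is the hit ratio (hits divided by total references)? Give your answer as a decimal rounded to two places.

8 -> fault, frames {8}
2 -> fault, frames {8,2}
6 -> fault, frames {8,2,6}
8 -> hit
2 -> hit
4 -> fault, frames {8,2,6,4}
9 -> fault, frames {8,2,6,4,9}
5 -> fault, evict 9, frames {8,2,6,4,5}
7 -> fault, evict 4, frames {8,2,6,5,7}
5 -> hit
Hits: 3 of 10 references → 3/10 = 0.3000.

0.30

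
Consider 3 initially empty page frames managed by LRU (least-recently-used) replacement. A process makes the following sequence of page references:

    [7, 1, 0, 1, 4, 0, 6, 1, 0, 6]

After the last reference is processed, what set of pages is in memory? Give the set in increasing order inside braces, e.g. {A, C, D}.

7 → miss, frames {7}
1 → miss, frames {7,1}
0 → miss, frames {7,1,0}
1 → hit
4 → miss, evict 7, frames {0,1,4}
0 → hit
6 → miss, evict 1, frames {4,0,6}
1 → miss, evict 4, frames {0,6,1}
0 → hit
6 → hit

{0, 1, 6}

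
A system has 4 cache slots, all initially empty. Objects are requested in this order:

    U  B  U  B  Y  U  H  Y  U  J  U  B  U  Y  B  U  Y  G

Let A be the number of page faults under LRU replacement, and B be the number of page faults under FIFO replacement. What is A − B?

Under LRU: F F . . F . F . . F . F . . . . . F → 7 faults.
Under FIFO: F F . . F . F . . F F F . F . . . F → 9 faults.
A − B = 7 − 9 = -2.

-2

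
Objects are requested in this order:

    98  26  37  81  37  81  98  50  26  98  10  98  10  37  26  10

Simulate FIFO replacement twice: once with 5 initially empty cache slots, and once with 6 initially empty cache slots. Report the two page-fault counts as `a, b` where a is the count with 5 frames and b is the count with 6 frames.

8, 6

5 frames: F F F F . . . F . . F F . . F . → 8 faults.
6 frames: F F F F . . . F . . F . . . . . → 6 faults.
6 < 8: adding a frame reduced faults, as is typical.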